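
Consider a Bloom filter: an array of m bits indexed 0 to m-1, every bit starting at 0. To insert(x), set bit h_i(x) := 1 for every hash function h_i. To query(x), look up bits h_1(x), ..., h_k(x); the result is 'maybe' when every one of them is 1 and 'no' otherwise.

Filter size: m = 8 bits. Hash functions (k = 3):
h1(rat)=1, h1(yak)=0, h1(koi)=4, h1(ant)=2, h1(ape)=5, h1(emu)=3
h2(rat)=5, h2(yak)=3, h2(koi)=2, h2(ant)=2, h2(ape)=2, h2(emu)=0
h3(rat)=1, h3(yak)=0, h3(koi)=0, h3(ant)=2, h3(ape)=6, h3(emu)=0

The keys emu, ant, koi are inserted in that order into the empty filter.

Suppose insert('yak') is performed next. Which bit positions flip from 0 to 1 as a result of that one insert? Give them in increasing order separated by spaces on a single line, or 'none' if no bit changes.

Answer: none

Derivation:
Start: bits=00000000
After insert 'emu': sets bits 0 3 -> bits=10010000
After insert 'ant': sets bits 2 -> bits=10110000
After insert 'koi': sets bits 0 2 4 -> bits=10111000
insert 'yak' would touch bits 0 3; currently bit0=1, bit3=1
Bits that are 0 among those (would change 0->1): none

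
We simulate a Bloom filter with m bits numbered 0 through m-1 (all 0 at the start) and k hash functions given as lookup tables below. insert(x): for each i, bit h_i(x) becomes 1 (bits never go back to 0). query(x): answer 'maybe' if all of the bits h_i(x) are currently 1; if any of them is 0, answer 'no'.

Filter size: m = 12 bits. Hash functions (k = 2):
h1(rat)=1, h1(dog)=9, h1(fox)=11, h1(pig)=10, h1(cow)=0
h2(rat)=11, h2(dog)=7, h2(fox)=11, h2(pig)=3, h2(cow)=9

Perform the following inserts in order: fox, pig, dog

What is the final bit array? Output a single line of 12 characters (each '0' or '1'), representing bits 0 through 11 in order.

Start: bits=000000000000
After insert 'fox': sets bits 11 -> bits=000000000001
After insert 'pig': sets bits 3 10 -> bits=000100000011
After insert 'dog': sets bits 7 9 -> bits=000100010111

Answer: 000100010111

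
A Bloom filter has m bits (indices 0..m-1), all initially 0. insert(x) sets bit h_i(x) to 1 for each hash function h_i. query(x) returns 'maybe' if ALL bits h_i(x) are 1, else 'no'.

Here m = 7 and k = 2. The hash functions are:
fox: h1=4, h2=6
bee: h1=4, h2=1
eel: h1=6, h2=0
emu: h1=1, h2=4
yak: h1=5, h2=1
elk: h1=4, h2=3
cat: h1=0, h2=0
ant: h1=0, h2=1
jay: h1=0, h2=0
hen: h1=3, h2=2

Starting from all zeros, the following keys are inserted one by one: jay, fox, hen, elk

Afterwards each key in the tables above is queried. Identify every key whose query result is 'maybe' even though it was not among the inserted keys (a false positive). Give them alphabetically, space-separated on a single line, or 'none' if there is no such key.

Answer: cat eel

Derivation:
Start: bits=0000000
After insert 'jay': sets bits 0 -> bits=1000000
After insert 'fox': sets bits 4 6 -> bits=1000101
After insert 'hen': sets bits 2 3 -> bits=1011101
After insert 'elk': sets bits 3 4 -> bits=1011101
Not inserted: ant bee cat eel emu yak — query each against bits=1011101:
query ant: checks bit0=1, bit1=0 (has a 0) -> no => not a false positive
query bee: checks bit1=0, bit4=1 (has a 0) -> no => not a false positive
query cat: checks bit0=1 (all 1) -> maybe => FALSE POSITIVE
query eel: checks bit0=1, bit6=1 (all 1) -> maybe => FALSE POSITIVE
query emu: checks bit1=0, bit4=1 (has a 0) -> no => not a false positive
query yak: checks bit1=0, bit5=0 (has a 0) -> no => not a false positive
False positives (alphabetical): cat eel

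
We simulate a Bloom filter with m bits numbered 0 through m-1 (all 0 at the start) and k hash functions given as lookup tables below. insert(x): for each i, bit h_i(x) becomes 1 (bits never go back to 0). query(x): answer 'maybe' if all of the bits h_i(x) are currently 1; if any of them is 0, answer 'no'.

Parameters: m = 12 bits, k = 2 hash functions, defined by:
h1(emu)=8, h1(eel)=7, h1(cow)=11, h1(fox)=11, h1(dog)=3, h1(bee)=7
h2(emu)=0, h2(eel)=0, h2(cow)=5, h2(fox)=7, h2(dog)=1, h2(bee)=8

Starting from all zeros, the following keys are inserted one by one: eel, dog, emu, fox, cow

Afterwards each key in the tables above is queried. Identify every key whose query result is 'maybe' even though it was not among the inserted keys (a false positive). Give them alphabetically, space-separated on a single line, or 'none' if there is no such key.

Answer: bee

Derivation:
Start: bits=000000000000
After insert 'eel': sets bits 0 7 -> bits=100000010000
After insert 'dog': sets bits 1 3 -> bits=110100010000
After insert 'emu': sets bits 0 8 -> bits=110100011000
After insert 'fox': sets bits 7 11 -> bits=110100011001
After insert 'cow': sets bits 5 11 -> bits=110101011001
Not inserted: bee — query each against bits=110101011001:
query bee: checks bit7=1, bit8=1 (all 1) -> maybe => FALSE POSITIVE
False positives (alphabetical): bee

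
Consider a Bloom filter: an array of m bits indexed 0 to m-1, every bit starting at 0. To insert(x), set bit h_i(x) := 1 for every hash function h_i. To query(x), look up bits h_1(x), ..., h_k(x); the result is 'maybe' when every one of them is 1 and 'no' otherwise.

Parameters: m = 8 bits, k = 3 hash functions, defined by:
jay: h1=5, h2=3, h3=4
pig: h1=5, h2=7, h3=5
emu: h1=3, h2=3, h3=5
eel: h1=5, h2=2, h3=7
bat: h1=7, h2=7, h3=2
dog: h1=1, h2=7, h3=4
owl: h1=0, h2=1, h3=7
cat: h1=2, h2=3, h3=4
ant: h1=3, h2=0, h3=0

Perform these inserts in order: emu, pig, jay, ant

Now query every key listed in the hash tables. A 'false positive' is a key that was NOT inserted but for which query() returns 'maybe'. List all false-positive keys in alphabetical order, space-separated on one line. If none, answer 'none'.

Answer: none

Derivation:
Start: bits=00000000
After insert 'emu': sets bits 3 5 -> bits=00010100
After insert 'pig': sets bits 5 7 -> bits=00010101
After insert 'jay': sets bits 3 4 5 -> bits=00011101
After insert 'ant': sets bits 0 3 -> bits=10011101
Not inserted: bat cat dog eel owl — query each against bits=10011101:
query bat: checks bit2=0, bit7=1 (has a 0) -> no => not a false positive
query cat: checks bit2=0, bit3=1, bit4=1 (has a 0) -> no => not a false positive
query dog: checks bit1=0, bit4=1, bit7=1 (has a 0) -> no => not a false positive
query eel: checks bit2=0, bit5=1, bit7=1 (has a 0) -> no => not a false positive
query owl: checks bit0=1, bit1=0, bit7=1 (has a 0) -> no => not a false positive
False positives (alphabetical): none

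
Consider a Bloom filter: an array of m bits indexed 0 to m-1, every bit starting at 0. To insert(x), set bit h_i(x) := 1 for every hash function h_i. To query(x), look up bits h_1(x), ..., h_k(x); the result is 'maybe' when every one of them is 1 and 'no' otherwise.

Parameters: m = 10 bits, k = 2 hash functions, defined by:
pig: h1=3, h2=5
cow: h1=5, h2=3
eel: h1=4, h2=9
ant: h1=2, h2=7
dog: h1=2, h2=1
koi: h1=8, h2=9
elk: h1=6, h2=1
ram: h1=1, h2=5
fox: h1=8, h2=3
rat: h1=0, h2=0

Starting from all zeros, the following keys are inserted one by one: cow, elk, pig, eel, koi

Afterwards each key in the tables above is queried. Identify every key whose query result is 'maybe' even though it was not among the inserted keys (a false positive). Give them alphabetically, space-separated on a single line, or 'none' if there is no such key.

Answer: fox ram

Derivation:
Start: bits=0000000000
After insert 'cow': sets bits 3 5 -> bits=0001010000
After insert 'elk': sets bits 1 6 -> bits=0101011000
After insert 'pig': sets bits 3 5 -> bits=0101011000
After insert 'eel': sets bits 4 9 -> bits=0101111001
After insert 'koi': sets bits 8 9 -> bits=0101111011
Not inserted: ant dog fox ram rat — query each against bits=0101111011:
query ant: checks bit2=0, bit7=0 (has a 0) -> no => not a false positive
query dog: checks bit1=1, bit2=0 (has a 0) -> no => not a false positive
query fox: checks bit3=1, bit8=1 (all 1) -> maybe => FALSE POSITIVE
query ram: checks bit1=1, bit5=1 (all 1) -> maybe => FALSE POSITIVE
query rat: checks bit0=0 (has a 0) -> no => not a false positive
False positives (alphabetical): fox ram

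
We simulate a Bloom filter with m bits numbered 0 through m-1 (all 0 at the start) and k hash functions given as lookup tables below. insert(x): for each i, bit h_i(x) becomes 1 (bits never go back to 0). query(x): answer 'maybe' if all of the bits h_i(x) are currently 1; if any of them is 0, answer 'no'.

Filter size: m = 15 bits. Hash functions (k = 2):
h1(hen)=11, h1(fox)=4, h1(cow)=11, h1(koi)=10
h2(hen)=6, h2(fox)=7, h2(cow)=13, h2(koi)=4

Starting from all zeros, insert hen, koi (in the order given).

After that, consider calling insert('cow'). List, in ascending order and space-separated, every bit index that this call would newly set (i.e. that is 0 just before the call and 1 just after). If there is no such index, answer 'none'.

Answer: 13

Derivation:
Start: bits=000000000000000
After insert 'hen': sets bits 6 11 -> bits=000000100001000
After insert 'koi': sets bits 4 10 -> bits=000010100011000
insert 'cow' would touch bits 11 13; currently bit11=1, bit13=0
Bits that are 0 among those (would change 0->1): 13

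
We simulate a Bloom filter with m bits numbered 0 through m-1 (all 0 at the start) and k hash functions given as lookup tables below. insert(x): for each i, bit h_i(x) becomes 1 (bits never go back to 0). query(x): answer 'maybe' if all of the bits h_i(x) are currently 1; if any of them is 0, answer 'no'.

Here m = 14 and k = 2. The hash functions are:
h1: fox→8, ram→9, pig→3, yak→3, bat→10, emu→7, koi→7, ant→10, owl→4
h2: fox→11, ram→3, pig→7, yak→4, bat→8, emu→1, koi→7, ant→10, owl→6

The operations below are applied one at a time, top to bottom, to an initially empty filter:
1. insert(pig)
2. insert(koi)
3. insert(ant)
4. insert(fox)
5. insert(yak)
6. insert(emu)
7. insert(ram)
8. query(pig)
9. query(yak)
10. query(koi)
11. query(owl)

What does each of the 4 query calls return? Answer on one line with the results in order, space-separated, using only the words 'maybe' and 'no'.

Answer: maybe maybe maybe no

Derivation:
Start: bits=00000000000000
Op 1: insert pig -> sets bits 3 7 -> bits=00010001000000
Op 2: insert koi -> sets bits 7 -> bits=00010001000000
Op 3: insert ant -> sets bits 10 -> bits=00010001001000
Op 4: insert fox -> sets bits 8 11 -> bits=00010001101100
Op 5: insert yak -> sets bits 3 4 -> bits=00011001101100
Op 6: insert emu -> sets bits 1 7 -> bits=01011001101100
Op 7: insert ram -> sets bits 3 9 -> bits=01011001111100
Op 8: query pig -> checks bit3=1, bit7=1 (all 1) -> maybe
Op 9: query yak -> checks bit3=1, bit4=1 (all 1) -> maybe
Op 10: query koi -> checks bit7=1 (all 1) -> maybe
Op 11: query owl -> checks bit4=1, bit6=0 (has a 0) -> no
Query results in order: maybe maybe maybe no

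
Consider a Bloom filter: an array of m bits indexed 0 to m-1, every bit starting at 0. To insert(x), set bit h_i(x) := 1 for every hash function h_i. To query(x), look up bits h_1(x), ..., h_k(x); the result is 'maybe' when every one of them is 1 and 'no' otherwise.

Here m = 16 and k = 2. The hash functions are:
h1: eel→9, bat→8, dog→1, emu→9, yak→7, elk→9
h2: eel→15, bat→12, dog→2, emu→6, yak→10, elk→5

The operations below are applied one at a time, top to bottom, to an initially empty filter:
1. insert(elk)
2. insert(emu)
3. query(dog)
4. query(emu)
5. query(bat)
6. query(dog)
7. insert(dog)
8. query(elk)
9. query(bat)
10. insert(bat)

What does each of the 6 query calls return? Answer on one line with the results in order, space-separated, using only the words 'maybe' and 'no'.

Start: bits=0000000000000000
Op 1: insert elk -> sets bits 5 9 -> bits=0000010001000000
Op 2: insert emu -> sets bits 6 9 -> bits=0000011001000000
Op 3: query dog -> checks bit1=0, bit2=0 (has a 0) -> no
Op 4: query emu -> checks bit6=1, bit9=1 (all 1) -> maybe
Op 5: query bat -> checks bit8=0, bit12=0 (has a 0) -> no
Op 6: query dog -> checks bit1=0, bit2=0 (has a 0) -> no
Op 7: insert dog -> sets bits 1 2 -> bits=0110011001000000
Op 8: query elk -> checks bit5=1, bit9=1 (all 1) -> maybe
Op 9: query bat -> checks bit8=0, bit12=0 (has a 0) -> no
Op 10: insert bat -> sets bits 8 12 -> bits=0110011011001000
Query results in order: no maybe no no maybe no

Answer: no maybe no no maybe no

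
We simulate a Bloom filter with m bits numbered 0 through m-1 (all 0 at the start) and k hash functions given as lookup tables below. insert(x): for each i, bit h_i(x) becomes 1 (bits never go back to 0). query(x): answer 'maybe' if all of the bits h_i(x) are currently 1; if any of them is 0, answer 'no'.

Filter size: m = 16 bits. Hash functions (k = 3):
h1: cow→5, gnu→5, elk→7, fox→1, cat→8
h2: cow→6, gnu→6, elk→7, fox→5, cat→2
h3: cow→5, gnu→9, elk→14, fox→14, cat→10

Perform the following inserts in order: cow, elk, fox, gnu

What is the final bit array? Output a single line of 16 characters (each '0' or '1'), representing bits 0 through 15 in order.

Start: bits=0000000000000000
After insert 'cow': sets bits 5 6 -> bits=0000011000000000
After insert 'elk': sets bits 7 14 -> bits=0000011100000010
After insert 'fox': sets bits 1 5 14 -> bits=0100011100000010
After insert 'gnu': sets bits 5 6 9 -> bits=0100011101000010

Answer: 0100011101000010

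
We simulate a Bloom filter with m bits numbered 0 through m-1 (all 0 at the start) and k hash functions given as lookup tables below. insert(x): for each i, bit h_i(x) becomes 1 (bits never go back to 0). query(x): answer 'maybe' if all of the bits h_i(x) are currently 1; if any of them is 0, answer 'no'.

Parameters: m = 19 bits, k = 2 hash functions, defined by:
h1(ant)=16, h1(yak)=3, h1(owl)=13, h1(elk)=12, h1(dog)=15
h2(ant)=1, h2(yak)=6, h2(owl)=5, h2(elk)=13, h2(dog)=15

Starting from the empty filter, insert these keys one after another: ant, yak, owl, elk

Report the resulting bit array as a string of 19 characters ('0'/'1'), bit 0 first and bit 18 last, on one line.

Answer: 0101011000001100100

Derivation:
Start: bits=0000000000000000000
After insert 'ant': sets bits 1 16 -> bits=0100000000000000100
After insert 'yak': sets bits 3 6 -> bits=0101001000000000100
After insert 'owl': sets bits 5 13 -> bits=0101011000000100100
After insert 'elk': sets bits 12 13 -> bits=0101011000001100100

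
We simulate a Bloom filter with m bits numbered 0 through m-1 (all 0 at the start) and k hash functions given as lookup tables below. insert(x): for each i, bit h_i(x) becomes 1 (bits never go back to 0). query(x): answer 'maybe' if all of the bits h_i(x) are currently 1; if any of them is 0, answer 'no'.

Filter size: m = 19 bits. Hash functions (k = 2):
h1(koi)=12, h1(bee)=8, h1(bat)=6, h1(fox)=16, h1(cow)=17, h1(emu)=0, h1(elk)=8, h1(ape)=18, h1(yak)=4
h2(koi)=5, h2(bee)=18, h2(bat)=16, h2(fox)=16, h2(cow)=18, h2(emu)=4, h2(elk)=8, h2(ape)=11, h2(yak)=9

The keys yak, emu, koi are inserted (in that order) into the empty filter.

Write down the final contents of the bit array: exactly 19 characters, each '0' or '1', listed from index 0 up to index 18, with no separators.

Answer: 1000110001001000000

Derivation:
Start: bits=0000000000000000000
After insert 'yak': sets bits 4 9 -> bits=0000100001000000000
After insert 'emu': sets bits 0 4 -> bits=1000100001000000000
After insert 'koi': sets bits 5 12 -> bits=1000110001001000000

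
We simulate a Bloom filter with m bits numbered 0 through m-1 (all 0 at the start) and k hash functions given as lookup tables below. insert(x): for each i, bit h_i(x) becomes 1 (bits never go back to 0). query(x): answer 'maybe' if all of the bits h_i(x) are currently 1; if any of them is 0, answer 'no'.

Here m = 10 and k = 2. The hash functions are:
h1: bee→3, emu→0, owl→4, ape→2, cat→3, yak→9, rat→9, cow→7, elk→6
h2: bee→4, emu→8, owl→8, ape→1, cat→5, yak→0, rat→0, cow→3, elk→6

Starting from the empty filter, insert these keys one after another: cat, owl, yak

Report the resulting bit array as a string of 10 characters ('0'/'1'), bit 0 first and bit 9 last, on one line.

Start: bits=0000000000
After insert 'cat': sets bits 3 5 -> bits=0001010000
After insert 'owl': sets bits 4 8 -> bits=0001110010
After insert 'yak': sets bits 0 9 -> bits=1001110011

Answer: 1001110011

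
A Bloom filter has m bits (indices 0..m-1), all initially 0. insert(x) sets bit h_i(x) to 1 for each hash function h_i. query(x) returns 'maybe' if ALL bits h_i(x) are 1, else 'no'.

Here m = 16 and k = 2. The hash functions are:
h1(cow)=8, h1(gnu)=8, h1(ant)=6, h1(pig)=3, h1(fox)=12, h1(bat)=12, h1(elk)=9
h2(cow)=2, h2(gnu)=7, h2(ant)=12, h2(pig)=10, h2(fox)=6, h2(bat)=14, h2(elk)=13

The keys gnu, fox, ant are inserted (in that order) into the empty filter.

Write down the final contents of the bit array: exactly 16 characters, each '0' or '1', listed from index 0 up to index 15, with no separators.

Start: bits=0000000000000000
After insert 'gnu': sets bits 7 8 -> bits=0000000110000000
After insert 'fox': sets bits 6 12 -> bits=0000001110001000
After insert 'ant': sets bits 6 12 -> bits=0000001110001000

Answer: 0000001110001000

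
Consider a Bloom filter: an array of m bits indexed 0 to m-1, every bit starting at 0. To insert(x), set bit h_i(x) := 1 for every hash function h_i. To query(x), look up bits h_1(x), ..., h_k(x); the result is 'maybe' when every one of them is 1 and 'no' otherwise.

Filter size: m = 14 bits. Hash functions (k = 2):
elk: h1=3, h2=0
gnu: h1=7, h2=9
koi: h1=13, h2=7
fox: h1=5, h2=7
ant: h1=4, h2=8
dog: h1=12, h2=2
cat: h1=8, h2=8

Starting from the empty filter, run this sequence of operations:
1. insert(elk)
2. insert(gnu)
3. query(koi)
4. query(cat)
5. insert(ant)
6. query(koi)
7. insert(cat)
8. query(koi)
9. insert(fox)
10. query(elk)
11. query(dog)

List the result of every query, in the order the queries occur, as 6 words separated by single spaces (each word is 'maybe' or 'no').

Start: bits=00000000000000
Op 1: insert elk -> sets bits 0 3 -> bits=10010000000000
Op 2: insert gnu -> sets bits 7 9 -> bits=10010001010000
Op 3: query koi -> checks bit7=1, bit13=0 (has a 0) -> no
Op 4: query cat -> checks bit8=0 (has a 0) -> no
Op 5: insert ant -> sets bits 4 8 -> bits=10011001110000
Op 6: query koi -> checks bit7=1, bit13=0 (has a 0) -> no
Op 7: insert cat -> sets bits 8 -> bits=10011001110000
Op 8: query koi -> checks bit7=1, bit13=0 (has a 0) -> no
Op 9: insert fox -> sets bits 5 7 -> bits=10011101110000
Op 10: query elk -> checks bit0=1, bit3=1 (all 1) -> maybe
Op 11: query dog -> checks bit2=0, bit12=0 (has a 0) -> no
Query results in order: no no no no maybe no

Answer: no no no no maybe no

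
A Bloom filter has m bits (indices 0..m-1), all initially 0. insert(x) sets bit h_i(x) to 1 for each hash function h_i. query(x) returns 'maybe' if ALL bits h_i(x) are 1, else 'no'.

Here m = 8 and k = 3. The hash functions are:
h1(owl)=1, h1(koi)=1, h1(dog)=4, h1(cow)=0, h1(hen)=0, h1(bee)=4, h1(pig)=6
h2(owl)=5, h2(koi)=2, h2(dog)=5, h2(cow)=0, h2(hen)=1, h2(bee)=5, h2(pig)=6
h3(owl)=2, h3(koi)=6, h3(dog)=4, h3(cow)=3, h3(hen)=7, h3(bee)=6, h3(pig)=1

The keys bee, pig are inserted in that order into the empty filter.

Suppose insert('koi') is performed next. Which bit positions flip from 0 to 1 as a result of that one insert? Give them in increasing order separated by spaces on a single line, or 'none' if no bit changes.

Start: bits=00000000
After insert 'bee': sets bits 4 5 6 -> bits=00001110
After insert 'pig': sets bits 1 6 -> bits=01001110
insert 'koi' would touch bits 1 2 6; currently bit1=1, bit2=0, bit6=1
Bits that are 0 among those (would change 0->1): 2

Answer: 2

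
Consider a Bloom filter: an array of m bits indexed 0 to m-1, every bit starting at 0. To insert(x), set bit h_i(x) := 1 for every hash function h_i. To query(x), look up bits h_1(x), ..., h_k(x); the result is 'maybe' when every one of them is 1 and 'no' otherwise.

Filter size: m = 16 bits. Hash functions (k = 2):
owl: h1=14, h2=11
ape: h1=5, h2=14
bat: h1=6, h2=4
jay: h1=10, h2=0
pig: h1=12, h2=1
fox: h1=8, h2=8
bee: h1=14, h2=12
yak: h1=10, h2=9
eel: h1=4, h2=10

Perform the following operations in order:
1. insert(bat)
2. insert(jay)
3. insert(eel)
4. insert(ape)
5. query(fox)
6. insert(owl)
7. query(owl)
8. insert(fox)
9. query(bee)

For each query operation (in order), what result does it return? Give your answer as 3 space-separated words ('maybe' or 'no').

Answer: no maybe no

Derivation:
Start: bits=0000000000000000
Op 1: insert bat -> sets bits 4 6 -> bits=0000101000000000
Op 2: insert jay -> sets bits 0 10 -> bits=1000101000100000
Op 3: insert eel -> sets bits 4 10 -> bits=1000101000100000
Op 4: insert ape -> sets bits 5 14 -> bits=1000111000100010
Op 5: query fox -> checks bit8=0 (has a 0) -> no
Op 6: insert owl -> sets bits 11 14 -> bits=1000111000110010
Op 7: query owl -> checks bit11=1, bit14=1 (all 1) -> maybe
Op 8: insert fox -> sets bits 8 -> bits=1000111010110010
Op 9: query bee -> checks bit12=0, bit14=1 (has a 0) -> no
Query results in order: no maybe no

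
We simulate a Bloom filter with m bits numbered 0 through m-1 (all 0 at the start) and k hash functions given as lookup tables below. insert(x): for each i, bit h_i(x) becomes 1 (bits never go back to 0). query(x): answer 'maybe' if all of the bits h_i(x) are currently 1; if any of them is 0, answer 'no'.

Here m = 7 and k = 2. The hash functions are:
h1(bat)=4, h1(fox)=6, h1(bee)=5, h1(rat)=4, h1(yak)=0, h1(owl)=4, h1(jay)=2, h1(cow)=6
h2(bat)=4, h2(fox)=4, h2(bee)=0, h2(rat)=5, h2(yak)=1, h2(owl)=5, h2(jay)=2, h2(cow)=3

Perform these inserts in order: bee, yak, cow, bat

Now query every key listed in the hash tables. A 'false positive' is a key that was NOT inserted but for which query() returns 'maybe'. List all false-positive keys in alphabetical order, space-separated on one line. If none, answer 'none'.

Start: bits=0000000
After insert 'bee': sets bits 0 5 -> bits=1000010
After insert 'yak': sets bits 0 1 -> bits=1100010
After insert 'cow': sets bits 3 6 -> bits=1101011
After insert 'bat': sets bits 4 -> bits=1101111
Not inserted: fox jay owl rat — query each against bits=1101111:
query fox: checks bit4=1, bit6=1 (all 1) -> maybe => FALSE POSITIVE
query jay: checks bit2=0 (has a 0) -> no => not a false positive
query owl: checks bit4=1, bit5=1 (all 1) -> maybe => FALSE POSITIVE
query rat: checks bit4=1, bit5=1 (all 1) -> maybe => FALSE POSITIVE
False positives (alphabetical): fox owl rat

Answer: fox owl rat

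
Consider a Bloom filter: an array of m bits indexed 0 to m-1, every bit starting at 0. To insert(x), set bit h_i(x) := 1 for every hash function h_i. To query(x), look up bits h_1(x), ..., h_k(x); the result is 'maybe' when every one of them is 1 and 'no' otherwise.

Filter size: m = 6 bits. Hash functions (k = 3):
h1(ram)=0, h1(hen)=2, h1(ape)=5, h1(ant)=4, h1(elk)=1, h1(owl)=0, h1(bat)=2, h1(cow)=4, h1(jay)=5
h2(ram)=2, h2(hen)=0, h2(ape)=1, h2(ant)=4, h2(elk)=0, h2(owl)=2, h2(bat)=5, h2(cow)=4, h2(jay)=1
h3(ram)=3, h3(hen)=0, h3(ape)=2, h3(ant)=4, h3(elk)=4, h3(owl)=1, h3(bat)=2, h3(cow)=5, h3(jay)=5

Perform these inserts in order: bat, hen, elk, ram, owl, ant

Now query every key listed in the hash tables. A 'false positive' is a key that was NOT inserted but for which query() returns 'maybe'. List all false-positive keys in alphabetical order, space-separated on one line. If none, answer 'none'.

Answer: ape cow jay

Derivation:
Start: bits=000000
After insert 'bat': sets bits 2 5 -> bits=001001
After insert 'hen': sets bits 0 2 -> bits=101001
After insert 'elk': sets bits 0 1 4 -> bits=111011
After insert 'ram': sets bits 0 2 3 -> bits=111111
After insert 'owl': sets bits 0 1 2 -> bits=111111
After insert 'ant': sets bits 4 -> bits=111111
Not inserted: ape cow jay — query each against bits=111111:
query ape: checks bit1=1, bit2=1, bit5=1 (all 1) -> maybe => FALSE POSITIVE
query cow: checks bit4=1, bit5=1 (all 1) -> maybe => FALSE POSITIVE
query jay: checks bit1=1, bit5=1 (all 1) -> maybe => FALSE POSITIVE
False positives (alphabetical): ape cow jay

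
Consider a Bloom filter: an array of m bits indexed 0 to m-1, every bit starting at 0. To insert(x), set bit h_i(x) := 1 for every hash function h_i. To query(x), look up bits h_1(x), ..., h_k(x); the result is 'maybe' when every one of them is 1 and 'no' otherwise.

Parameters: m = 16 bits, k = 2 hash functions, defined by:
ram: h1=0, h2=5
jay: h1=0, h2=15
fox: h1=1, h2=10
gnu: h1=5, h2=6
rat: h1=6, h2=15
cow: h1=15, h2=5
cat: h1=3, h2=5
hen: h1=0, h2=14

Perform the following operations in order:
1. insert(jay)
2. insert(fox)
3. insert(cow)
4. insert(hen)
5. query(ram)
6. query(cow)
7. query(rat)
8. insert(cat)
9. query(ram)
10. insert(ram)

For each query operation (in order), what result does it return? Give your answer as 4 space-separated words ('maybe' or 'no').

Start: bits=0000000000000000
Op 1: insert jay -> sets bits 0 15 -> bits=1000000000000001
Op 2: insert fox -> sets bits 1 10 -> bits=1100000000100001
Op 3: insert cow -> sets bits 5 15 -> bits=1100010000100001
Op 4: insert hen -> sets bits 0 14 -> bits=1100010000100011
Op 5: query ram -> checks bit0=1, bit5=1 (all 1) -> maybe
Op 6: query cow -> checks bit5=1, bit15=1 (all 1) -> maybe
Op 7: query rat -> checks bit6=0, bit15=1 (has a 0) -> no
Op 8: insert cat -> sets bits 3 5 -> bits=1101010000100011
Op 9: query ram -> checks bit0=1, bit5=1 (all 1) -> maybe
Op 10: insert ram -> sets bits 0 5 -> bits=1101010000100011
Query results in order: maybe maybe no maybe

Answer: maybe maybe no maybe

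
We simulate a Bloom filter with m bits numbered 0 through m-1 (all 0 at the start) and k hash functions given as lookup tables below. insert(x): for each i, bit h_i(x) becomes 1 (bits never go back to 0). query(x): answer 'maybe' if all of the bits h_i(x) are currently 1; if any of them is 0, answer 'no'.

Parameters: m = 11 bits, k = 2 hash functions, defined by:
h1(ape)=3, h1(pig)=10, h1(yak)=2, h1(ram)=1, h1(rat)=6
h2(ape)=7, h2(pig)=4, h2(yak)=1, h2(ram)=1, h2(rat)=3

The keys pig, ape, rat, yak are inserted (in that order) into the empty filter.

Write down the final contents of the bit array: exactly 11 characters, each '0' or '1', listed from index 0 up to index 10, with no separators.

Start: bits=00000000000
After insert 'pig': sets bits 4 10 -> bits=00001000001
After insert 'ape': sets bits 3 7 -> bits=00011001001
After insert 'rat': sets bits 3 6 -> bits=00011011001
After insert 'yak': sets bits 1 2 -> bits=01111011001

Answer: 01111011001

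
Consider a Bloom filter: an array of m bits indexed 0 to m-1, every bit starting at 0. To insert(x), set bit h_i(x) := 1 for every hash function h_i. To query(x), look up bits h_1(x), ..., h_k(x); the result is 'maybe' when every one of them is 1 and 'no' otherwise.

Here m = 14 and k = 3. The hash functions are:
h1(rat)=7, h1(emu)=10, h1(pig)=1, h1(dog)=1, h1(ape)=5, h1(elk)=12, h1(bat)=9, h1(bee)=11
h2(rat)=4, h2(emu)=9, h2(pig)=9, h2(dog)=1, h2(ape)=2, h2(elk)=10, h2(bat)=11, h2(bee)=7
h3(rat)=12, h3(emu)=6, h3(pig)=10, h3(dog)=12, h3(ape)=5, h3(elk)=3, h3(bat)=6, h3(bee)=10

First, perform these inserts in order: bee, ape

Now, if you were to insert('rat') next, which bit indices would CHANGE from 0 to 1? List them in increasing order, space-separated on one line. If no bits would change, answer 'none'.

Answer: 4 12

Derivation:
Start: bits=00000000000000
After insert 'bee': sets bits 7 10 11 -> bits=00000001001100
After insert 'ape': sets bits 2 5 -> bits=00100101001100
insert 'rat' would touch bits 4 7 12; currently bit4=0, bit7=1, bit12=0
Bits that are 0 among those (would change 0->1): 4 12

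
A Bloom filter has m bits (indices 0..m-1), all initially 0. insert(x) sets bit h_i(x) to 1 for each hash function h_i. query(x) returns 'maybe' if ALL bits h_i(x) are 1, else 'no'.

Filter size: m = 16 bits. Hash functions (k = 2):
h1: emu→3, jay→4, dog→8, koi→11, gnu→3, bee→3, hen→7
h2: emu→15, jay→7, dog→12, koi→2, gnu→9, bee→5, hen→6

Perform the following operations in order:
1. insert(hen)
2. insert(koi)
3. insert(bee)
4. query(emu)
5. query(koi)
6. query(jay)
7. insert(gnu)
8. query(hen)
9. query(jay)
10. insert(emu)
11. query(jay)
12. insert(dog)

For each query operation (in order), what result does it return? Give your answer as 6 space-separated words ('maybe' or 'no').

Answer: no maybe no maybe no no

Derivation:
Start: bits=0000000000000000
Op 1: insert hen -> sets bits 6 7 -> bits=0000001100000000
Op 2: insert koi -> sets bits 2 11 -> bits=0010001100010000
Op 3: insert bee -> sets bits 3 5 -> bits=0011011100010000
Op 4: query emu -> checks bit3=1, bit15=0 (has a 0) -> no
Op 5: query koi -> checks bit2=1, bit11=1 (all 1) -> maybe
Op 6: query jay -> checks bit4=0, bit7=1 (has a 0) -> no
Op 7: insert gnu -> sets bits 3 9 -> bits=0011011101010000
Op 8: query hen -> checks bit6=1, bit7=1 (all 1) -> maybe
Op 9: query jay -> checks bit4=0, bit7=1 (has a 0) -> no
Op 10: insert emu -> sets bits 3 15 -> bits=0011011101010001
Op 11: query jay -> checks bit4=0, bit7=1 (has a 0) -> no
Op 12: insert dog -> sets bits 8 12 -> bits=0011011111011001
Query results in order: no maybe no maybe no no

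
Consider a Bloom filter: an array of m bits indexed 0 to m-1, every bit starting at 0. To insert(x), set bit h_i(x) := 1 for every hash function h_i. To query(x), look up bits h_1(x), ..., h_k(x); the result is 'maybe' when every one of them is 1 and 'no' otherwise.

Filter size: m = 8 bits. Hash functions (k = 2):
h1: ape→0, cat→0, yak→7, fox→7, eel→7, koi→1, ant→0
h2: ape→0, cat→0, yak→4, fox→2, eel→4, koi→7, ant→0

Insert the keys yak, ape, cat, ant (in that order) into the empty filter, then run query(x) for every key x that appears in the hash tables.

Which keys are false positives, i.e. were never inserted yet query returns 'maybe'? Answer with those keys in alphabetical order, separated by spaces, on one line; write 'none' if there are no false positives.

Answer: eel

Derivation:
Start: bits=00000000
After insert 'yak': sets bits 4 7 -> bits=00001001
After insert 'ape': sets bits 0 -> bits=10001001
After insert 'cat': sets bits 0 -> bits=10001001
After insert 'ant': sets bits 0 -> bits=10001001
Not inserted: eel fox koi — query each against bits=10001001:
query eel: checks bit4=1, bit7=1 (all 1) -> maybe => FALSE POSITIVE
query fox: checks bit2=0, bit7=1 (has a 0) -> no => not a false positive
query koi: checks bit1=0, bit7=1 (has a 0) -> no => not a false positive
False positives (alphabetical): eel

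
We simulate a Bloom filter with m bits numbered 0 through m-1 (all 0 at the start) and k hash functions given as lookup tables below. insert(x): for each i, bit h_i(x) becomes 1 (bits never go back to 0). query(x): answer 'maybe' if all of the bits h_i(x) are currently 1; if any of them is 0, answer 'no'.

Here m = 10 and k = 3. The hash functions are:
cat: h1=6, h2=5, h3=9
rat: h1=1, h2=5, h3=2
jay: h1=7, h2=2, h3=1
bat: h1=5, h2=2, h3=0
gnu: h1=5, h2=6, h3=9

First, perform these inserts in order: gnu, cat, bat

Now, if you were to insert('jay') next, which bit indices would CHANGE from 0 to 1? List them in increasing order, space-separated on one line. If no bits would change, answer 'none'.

Answer: 1 7

Derivation:
Start: bits=0000000000
After insert 'gnu': sets bits 5 6 9 -> bits=0000011001
After insert 'cat': sets bits 5 6 9 -> bits=0000011001
After insert 'bat': sets bits 0 2 5 -> bits=1010011001
insert 'jay' would touch bits 1 2 7; currently bit1=0, bit2=1, bit7=0
Bits that are 0 among those (would change 0->1): 1 7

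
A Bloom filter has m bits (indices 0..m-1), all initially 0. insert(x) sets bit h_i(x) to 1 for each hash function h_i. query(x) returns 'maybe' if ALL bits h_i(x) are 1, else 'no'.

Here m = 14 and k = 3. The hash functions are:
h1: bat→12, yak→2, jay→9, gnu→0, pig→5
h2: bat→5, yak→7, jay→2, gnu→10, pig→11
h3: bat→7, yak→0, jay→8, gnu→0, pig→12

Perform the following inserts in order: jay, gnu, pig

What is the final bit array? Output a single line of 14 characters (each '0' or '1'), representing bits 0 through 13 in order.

Start: bits=00000000000000
After insert 'jay': sets bits 2 8 9 -> bits=00100000110000
After insert 'gnu': sets bits 0 10 -> bits=10100000111000
After insert 'pig': sets bits 5 11 12 -> bits=10100100111110

Answer: 10100100111110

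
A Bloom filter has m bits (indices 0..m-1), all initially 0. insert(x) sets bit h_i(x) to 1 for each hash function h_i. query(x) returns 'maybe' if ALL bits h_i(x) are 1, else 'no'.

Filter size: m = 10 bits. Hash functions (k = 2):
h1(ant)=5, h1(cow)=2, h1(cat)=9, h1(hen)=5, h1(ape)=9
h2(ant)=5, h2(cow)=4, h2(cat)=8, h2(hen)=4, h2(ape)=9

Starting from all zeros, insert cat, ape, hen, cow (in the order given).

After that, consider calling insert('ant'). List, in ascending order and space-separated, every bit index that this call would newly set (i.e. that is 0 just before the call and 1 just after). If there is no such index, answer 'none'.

Answer: none

Derivation:
Start: bits=0000000000
After insert 'cat': sets bits 8 9 -> bits=0000000011
After insert 'ape': sets bits 9 -> bits=0000000011
After insert 'hen': sets bits 4 5 -> bits=0000110011
After insert 'cow': sets bits 2 4 -> bits=0010110011
insert 'ant' would touch bits 5; currently bit5=1
Bits that are 0 among those (would change 0->1): none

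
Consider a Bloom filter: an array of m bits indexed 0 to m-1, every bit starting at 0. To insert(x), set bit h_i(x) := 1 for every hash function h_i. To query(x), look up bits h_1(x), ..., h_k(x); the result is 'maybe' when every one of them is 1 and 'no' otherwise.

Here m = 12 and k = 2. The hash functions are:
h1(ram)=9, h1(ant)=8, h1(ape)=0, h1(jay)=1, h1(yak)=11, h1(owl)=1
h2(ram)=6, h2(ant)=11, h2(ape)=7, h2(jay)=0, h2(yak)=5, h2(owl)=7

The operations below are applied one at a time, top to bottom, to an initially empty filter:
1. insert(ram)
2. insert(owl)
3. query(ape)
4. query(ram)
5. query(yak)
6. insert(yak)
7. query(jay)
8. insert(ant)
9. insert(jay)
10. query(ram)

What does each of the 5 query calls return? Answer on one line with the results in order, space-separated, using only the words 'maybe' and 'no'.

Start: bits=000000000000
Op 1: insert ram -> sets bits 6 9 -> bits=000000100100
Op 2: insert owl -> sets bits 1 7 -> bits=010000110100
Op 3: query ape -> checks bit0=0, bit7=1 (has a 0) -> no
Op 4: query ram -> checks bit6=1, bit9=1 (all 1) -> maybe
Op 5: query yak -> checks bit5=0, bit11=0 (has a 0) -> no
Op 6: insert yak -> sets bits 5 11 -> bits=010001110101
Op 7: query jay -> checks bit0=0, bit1=1 (has a 0) -> no
Op 8: insert ant -> sets bits 8 11 -> bits=010001111101
Op 9: insert jay -> sets bits 0 1 -> bits=110001111101
Op 10: query ram -> checks bit6=1, bit9=1 (all 1) -> maybe
Query results in order: no maybe no no maybe

Answer: no maybe no no maybe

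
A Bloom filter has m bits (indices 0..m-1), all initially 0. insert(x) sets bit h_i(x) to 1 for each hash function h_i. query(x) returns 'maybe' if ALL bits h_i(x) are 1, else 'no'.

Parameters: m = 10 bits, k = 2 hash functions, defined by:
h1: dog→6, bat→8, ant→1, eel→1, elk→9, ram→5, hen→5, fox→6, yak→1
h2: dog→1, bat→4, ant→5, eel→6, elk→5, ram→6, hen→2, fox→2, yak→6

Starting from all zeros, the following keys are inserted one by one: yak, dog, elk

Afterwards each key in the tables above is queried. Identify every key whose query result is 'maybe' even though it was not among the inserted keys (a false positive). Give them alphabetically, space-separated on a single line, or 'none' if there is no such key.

Answer: ant eel ram

Derivation:
Start: bits=0000000000
After insert 'yak': sets bits 1 6 -> bits=0100001000
After insert 'dog': sets bits 1 6 -> bits=0100001000
After insert 'elk': sets bits 5 9 -> bits=0100011001
Not inserted: ant bat eel fox hen ram — query each against bits=0100011001:
query ant: checks bit1=1, bit5=1 (all 1) -> maybe => FALSE POSITIVE
query bat: checks bit4=0, bit8=0 (has a 0) -> no => not a false positive
query eel: checks bit1=1, bit6=1 (all 1) -> maybe => FALSE POSITIVE
query fox: checks bit2=0, bit6=1 (has a 0) -> no => not a false positive
query hen: checks bit2=0, bit5=1 (has a 0) -> no => not a false positive
query ram: checks bit5=1, bit6=1 (all 1) -> maybe => FALSE POSITIVE
False positives (alphabetical): ant eel ram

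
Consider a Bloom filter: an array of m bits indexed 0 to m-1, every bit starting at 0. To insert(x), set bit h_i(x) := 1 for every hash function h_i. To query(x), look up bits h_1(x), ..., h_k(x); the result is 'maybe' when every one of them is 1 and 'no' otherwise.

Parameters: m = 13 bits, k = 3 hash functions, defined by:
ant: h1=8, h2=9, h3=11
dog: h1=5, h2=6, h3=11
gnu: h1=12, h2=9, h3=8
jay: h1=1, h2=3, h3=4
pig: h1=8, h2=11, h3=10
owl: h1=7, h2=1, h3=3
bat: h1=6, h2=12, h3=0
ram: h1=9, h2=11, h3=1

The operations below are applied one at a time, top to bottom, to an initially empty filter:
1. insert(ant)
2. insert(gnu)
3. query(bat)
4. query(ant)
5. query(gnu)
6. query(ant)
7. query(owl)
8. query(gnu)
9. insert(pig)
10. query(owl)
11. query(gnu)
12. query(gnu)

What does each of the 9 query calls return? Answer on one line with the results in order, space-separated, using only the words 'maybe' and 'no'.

Start: bits=0000000000000
Op 1: insert ant -> sets bits 8 9 11 -> bits=0000000011010
Op 2: insert gnu -> sets bits 8 9 12 -> bits=0000000011011
Op 3: query bat -> checks bit0=0, bit6=0, bit12=1 (has a 0) -> no
Op 4: query ant -> checks bit8=1, bit9=1, bit11=1 (all 1) -> maybe
Op 5: query gnu -> checks bit8=1, bit9=1, bit12=1 (all 1) -> maybe
Op 6: query ant -> checks bit8=1, bit9=1, bit11=1 (all 1) -> maybe
Op 7: query owl -> checks bit1=0, bit3=0, bit7=0 (has a 0) -> no
Op 8: query gnu -> checks bit8=1, bit9=1, bit12=1 (all 1) -> maybe
Op 9: insert pig -> sets bits 8 10 11 -> bits=0000000011111
Op 10: query owl -> checks bit1=0, bit3=0, bit7=0 (has a 0) -> no
Op 11: query gnu -> checks bit8=1, bit9=1, bit12=1 (all 1) -> maybe
Op 12: query gnu -> checks bit8=1, bit9=1, bit12=1 (all 1) -> maybe
Query results in order: no maybe maybe maybe no maybe no maybe maybe

Answer: no maybe maybe maybe no maybe no maybe maybe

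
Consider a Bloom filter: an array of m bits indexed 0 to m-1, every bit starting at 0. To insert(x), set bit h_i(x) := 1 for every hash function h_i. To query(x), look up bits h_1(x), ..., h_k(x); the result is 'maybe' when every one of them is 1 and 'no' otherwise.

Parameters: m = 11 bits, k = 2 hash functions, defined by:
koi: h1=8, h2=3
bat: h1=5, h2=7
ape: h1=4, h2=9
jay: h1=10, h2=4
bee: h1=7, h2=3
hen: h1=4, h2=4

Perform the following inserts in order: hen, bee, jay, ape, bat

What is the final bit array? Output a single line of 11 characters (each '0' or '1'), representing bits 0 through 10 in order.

Start: bits=00000000000
After insert 'hen': sets bits 4 -> bits=00001000000
After insert 'bee': sets bits 3 7 -> bits=00011001000
After insert 'jay': sets bits 4 10 -> bits=00011001001
After insert 'ape': sets bits 4 9 -> bits=00011001011
After insert 'bat': sets bits 5 7 -> bits=00011101011

Answer: 00011101011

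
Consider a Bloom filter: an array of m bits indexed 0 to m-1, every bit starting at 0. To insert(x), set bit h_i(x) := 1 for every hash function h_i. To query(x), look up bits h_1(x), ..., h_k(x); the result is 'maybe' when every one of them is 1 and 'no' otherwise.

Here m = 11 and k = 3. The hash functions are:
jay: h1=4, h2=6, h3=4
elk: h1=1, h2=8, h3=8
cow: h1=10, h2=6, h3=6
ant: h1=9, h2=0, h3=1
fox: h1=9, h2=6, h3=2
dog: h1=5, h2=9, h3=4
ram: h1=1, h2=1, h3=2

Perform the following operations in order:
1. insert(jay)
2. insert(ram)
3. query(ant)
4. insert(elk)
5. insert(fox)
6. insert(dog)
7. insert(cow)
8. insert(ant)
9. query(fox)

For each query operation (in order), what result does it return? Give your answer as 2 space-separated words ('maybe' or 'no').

Answer: no maybe

Derivation:
Start: bits=00000000000
Op 1: insert jay -> sets bits 4 6 -> bits=00001010000
Op 2: insert ram -> sets bits 1 2 -> bits=01101010000
Op 3: query ant -> checks bit0=0, bit1=1, bit9=0 (has a 0) -> no
Op 4: insert elk -> sets bits 1 8 -> bits=01101010100
Op 5: insert fox -> sets bits 2 6 9 -> bits=01101010110
Op 6: insert dog -> sets bits 4 5 9 -> bits=01101110110
Op 7: insert cow -> sets bits 6 10 -> bits=01101110111
Op 8: insert ant -> sets bits 0 1 9 -> bits=11101110111
Op 9: query fox -> checks bit2=1, bit6=1, bit9=1 (all 1) -> maybe
Query results in order: no maybe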